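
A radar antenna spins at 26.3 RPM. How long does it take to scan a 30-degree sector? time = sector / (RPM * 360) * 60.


t = 30 / (26.3 * 360) * 60 = 0.19 s

0.19 s


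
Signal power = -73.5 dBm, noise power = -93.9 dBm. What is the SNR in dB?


SNR = -73.5 - (-93.9) = 20.4 dB

20.4 dB


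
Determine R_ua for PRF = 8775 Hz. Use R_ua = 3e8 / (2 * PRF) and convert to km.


R_ua = 3e8 / (2 * 8775) = 17094.0 m = 17.1 km

17.1 km


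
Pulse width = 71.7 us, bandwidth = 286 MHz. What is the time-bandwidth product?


TBP = 71.7 * 286 = 20506.2

20506.2


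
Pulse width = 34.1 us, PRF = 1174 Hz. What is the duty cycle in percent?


DC = 34.1e-6 * 1174 * 100 = 4.0%

4.0%


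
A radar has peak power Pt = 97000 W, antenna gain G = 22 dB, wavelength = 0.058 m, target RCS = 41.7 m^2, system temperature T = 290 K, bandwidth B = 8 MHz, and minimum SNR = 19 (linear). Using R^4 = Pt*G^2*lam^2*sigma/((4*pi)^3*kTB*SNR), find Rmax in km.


G_lin = 10^(22/10) = 158.489319
R^4 = 97000 * 158.489319^2 * 0.058^2 * 41.7 / ((4*pi)^3 * 1.38e-23 * 290 * 8000000.0 * 19)
R^4 = 2.83148e17 m^4
R_max = (2.83148e17)^(1/4) = 23067.7 m = 23.1 km

23.1 km


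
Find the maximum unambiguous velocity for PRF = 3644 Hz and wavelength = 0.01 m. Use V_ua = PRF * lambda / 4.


V_ua = 3644 * 0.01 / 4 = 9.1 m/s

9.1 m/s


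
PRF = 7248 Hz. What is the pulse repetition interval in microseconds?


PRI = 1/7248 = 0.0001379691 s = 138.0 us

138.0 us


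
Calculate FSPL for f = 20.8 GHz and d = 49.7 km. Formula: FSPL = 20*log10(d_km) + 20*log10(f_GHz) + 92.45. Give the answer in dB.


20*log10(49.7) = 33.93
20*log10(20.8) = 26.36
FSPL = 152.7 dB

152.7 dB


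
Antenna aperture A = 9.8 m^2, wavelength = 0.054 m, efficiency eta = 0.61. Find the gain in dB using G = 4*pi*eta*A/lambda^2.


G_linear = 4*pi*0.61*9.8/0.054^2 = 25761.92
G_dB = 10*log10(25761.92) = 44.1 dB

44.1 dB


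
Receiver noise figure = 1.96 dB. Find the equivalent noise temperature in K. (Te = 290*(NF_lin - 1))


NF_lin = 10^(1.96/10) = 1.570363
Te = 290 * (1.570363 - 1) = 165.4 K

165.4 K


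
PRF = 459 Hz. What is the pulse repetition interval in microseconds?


PRI = 1/459 = 0.0021786492 s = 2178.6 us

2178.6 us


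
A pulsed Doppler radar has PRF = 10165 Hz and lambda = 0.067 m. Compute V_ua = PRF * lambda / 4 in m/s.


V_ua = 10165 * 0.067 / 4 = 170.3 m/s

170.3 m/s


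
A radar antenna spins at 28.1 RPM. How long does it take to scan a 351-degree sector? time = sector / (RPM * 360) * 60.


t = 351 / (28.1 * 360) * 60 = 2.08 s

2.08 s


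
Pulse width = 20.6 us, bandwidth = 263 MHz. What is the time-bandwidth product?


TBP = 20.6 * 263 = 5417.8

5417.8


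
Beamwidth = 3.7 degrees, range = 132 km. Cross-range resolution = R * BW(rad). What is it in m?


BW_rad = 0.064577182
CR = 132000 * 0.064577182 = 8524.2 m

8524.2 m


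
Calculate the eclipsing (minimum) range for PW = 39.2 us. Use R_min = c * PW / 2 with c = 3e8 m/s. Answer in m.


R_min = 3e8 * 39.2e-6 / 2 = 5880.0 m

5880.0 m


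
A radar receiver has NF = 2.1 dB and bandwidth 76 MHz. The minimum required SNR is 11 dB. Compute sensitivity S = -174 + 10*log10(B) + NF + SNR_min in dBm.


10*log10(76000000.0) = 78.81
S = -174 + 78.81 + 2.1 + 11 = -82.1 dBm

-82.1 dBm


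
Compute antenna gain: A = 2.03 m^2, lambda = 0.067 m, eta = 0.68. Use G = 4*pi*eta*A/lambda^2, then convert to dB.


G_linear = 4*pi*0.68*2.03/0.067^2 = 3864.25
G_dB = 10*log10(3864.25) = 35.9 dB

35.9 dB


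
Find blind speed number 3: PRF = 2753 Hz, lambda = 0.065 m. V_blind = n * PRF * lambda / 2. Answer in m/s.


V_blind = 3 * 2753 * 0.065 / 2 = 268.4 m/s

268.4 m/s


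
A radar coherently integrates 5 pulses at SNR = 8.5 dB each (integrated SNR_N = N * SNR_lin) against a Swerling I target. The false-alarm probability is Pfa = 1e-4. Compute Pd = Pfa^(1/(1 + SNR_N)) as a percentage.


SNR_lin = 10^(8.5/10) = 7.07946
SNR_N = 5 * 7.07946 = 35.3973
1/(1 + SNR_N) = 1/36.3973 = 0.0274746
Pd = (1e-4)^0.0274746 = 0.77643
Pd = 77.6%

77.6%


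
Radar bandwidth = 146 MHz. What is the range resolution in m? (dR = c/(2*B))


dR = 3e8 / (2 * 146000000.0) = 1.03 m

1.03 m


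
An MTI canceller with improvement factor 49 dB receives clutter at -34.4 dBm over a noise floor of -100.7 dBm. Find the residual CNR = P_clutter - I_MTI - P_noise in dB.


CNR = -34.4 - 49 - (-100.7) = 17.3 dB

17.3 dB


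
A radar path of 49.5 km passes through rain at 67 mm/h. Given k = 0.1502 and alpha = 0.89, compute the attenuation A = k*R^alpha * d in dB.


gamma = 0.1502 * 67^0.89 = 6.336895 dB/km
A = 6.336895 * 49.5 = 313.68 dB

313.68 dB


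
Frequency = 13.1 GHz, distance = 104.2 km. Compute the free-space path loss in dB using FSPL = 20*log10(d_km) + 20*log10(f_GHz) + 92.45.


20*log10(104.2) = 40.36
20*log10(13.1) = 22.35
FSPL = 155.2 dB

155.2 dB


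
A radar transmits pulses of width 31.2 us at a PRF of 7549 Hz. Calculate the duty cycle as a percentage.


DC = 31.2e-6 * 7549 * 100 = 23.55%

23.55%


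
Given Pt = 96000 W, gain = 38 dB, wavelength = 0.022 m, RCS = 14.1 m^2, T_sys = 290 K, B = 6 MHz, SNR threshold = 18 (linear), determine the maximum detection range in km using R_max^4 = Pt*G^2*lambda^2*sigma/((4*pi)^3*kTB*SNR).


G_lin = 10^(38/10) = 6309.573445
R^4 = 96000 * 6309.573445^2 * 0.022^2 * 14.1 / ((4*pi)^3 * 1.38e-23 * 290 * 6000000.0 * 18)
R^4 = 3.04092e19 m^4
R_max = (3.04092e19)^(1/4) = 74259.4 m = 74.3 km

74.3 km


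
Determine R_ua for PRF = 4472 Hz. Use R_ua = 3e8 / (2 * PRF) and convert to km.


R_ua = 3e8 / (2 * 4472) = 33542.0 m = 33.5 km

33.5 km


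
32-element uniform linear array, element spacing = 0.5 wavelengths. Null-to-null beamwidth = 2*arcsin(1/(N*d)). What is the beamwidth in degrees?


1/(N*d) = 1/(32*0.5) = 0.0625
BW = 2*arcsin(0.0625) = 7.2 degrees

7.2 degrees


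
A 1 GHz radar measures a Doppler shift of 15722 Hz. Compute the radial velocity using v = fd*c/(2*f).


v = 15722 * 3e8 / (2 * 1000000000.0) = 2358.3 m/s

2358.3 m/s


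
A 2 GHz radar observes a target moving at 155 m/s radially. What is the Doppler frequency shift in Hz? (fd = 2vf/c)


fd = 2 * 155 * 2000000000.0 / 3e8 = 2066.7 Hz

2066.7 Hz


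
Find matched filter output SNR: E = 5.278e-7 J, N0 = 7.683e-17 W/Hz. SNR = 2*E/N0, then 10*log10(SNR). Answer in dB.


SNR_lin = 2 * 5.278e-7 / 7.683e-17 = 1.374e10
SNR_dB = 10*log10(1.374e10) = 101.4 dB

101.4 dB


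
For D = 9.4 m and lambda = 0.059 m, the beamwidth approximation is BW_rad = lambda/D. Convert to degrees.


BW_rad = 0.059 / 9.4 = 0.006277
BW_deg = 0.36 degrees

0.36 degrees


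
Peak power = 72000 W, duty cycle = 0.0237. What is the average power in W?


P_avg = 72000 * 0.0237 = 1706.4 W

1706.4 W


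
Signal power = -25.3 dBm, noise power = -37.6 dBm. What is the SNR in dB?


SNR = -25.3 - (-37.6) = 12.3 dB

12.3 dB


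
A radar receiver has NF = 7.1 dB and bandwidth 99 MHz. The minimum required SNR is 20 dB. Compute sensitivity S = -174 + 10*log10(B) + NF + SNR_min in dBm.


10*log10(99000000.0) = 79.96
S = -174 + 79.96 + 7.1 + 20 = -66.9 dBm

-66.9 dBm


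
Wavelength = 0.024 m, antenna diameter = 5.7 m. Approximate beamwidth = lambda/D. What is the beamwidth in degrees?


BW_rad = 0.024 / 5.7 = 0.004211
BW_deg = 0.24 degrees

0.24 degrees


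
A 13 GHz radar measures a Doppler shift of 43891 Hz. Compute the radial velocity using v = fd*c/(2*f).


v = 43891 * 3e8 / (2 * 13000000000.0) = 506.4 m/s

506.4 m/s


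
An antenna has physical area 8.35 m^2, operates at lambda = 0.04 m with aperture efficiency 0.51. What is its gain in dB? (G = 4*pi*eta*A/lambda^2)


G_linear = 4*pi*0.51*8.35/0.04^2 = 33446.18
G_dB = 10*log10(33446.18) = 45.2 dB

45.2 dB


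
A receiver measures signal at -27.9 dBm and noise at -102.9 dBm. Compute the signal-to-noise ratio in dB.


SNR = -27.9 - (-102.9) = 75.0 dB

75.0 dB


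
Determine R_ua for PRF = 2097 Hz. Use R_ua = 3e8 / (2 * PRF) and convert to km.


R_ua = 3e8 / (2 * 2097) = 71530.8 m = 71.5 km

71.5 km


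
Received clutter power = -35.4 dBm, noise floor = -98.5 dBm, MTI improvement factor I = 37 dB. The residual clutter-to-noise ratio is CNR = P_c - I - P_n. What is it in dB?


CNR = -35.4 - 37 - (-98.5) = 26.1 dB

26.1 dB


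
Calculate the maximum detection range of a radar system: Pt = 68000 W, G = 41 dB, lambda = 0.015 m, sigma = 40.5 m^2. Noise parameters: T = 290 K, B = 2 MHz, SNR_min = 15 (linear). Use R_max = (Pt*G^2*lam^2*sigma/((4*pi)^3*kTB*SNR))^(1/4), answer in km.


G_lin = 10^(41/10) = 12589.254118
R^4 = 68000 * 12589.254118^2 * 0.015^2 * 40.5 / ((4*pi)^3 * 1.38e-23 * 290 * 2000000.0 * 15)
R^4 = 4.1221e20 m^4
R_max = (4.1221e20)^(1/4) = 142488.4 m = 142.5 km

142.5 km


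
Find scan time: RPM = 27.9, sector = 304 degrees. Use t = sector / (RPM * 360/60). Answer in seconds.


t = 304 / (27.9 * 360) * 60 = 1.82 s

1.82 s


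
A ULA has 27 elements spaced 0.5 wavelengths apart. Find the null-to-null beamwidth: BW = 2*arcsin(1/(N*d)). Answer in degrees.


1/(N*d) = 1/(27*0.5) = 0.074074
BW = 2*arcsin(0.074074) = 8.5 degrees

8.5 degrees


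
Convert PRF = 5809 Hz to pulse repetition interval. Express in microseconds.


PRI = 1/5809 = 0.0001721467 s = 172.1 us

172.1 us


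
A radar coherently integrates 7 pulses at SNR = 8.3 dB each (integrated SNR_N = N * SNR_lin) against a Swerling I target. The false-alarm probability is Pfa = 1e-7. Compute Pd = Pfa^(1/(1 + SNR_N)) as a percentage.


SNR_lin = 10^(8.3/10) = 6.76083
SNR_N = 7 * 6.76083 = 47.32581
1/(1 + SNR_N) = 1/48.32581 = 0.0206929
Pd = (1e-7)^0.0206929 = 0.71639
Pd = 71.6%

71.6%


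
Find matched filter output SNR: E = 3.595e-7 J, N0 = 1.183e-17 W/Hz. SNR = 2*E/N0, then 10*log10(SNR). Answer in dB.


SNR_lin = 2 * 3.595e-7 / 1.183e-17 = 6.078e10
SNR_dB = 10*log10(6.078e10) = 107.8 dB

107.8 dB


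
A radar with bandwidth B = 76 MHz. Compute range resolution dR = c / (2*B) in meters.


dR = 3e8 / (2 * 76000000.0) = 1.97 m

1.97 m


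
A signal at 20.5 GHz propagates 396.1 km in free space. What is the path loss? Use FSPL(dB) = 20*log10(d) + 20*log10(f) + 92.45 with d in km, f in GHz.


20*log10(396.1) = 51.96
20*log10(20.5) = 26.24
FSPL = 170.6 dB

170.6 dB


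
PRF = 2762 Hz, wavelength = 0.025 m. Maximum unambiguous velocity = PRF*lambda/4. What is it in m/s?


V_ua = 2762 * 0.025 / 4 = 17.3 m/s

17.3 m/s


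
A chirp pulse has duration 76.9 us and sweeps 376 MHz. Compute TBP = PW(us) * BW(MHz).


TBP = 76.9 * 376 = 28914.4

28914.4


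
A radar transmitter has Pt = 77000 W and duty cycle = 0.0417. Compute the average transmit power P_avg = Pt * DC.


P_avg = 77000 * 0.0417 = 3210.9 W

3210.9 W


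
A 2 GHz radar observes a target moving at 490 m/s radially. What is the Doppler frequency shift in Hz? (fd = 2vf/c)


fd = 2 * 490 * 2000000000.0 / 3e8 = 6533.3 Hz

6533.3 Hz


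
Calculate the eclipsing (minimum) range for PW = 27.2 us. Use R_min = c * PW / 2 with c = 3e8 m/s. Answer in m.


R_min = 3e8 * 27.2e-6 / 2 = 4080.0 m

4080.0 m


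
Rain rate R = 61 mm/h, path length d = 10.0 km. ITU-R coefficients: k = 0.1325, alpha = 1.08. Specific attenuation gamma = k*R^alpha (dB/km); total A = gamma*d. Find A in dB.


gamma = 0.1325 * 61^1.08 = 11.229802 dB/km
A = 11.229802 * 10.0 = 112.3 dB

112.3 dB


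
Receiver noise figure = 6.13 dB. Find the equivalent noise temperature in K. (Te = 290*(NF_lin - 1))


NF_lin = 10^(6.13/10) = 4.102041
Te = 290 * (4.102041 - 1) = 899.6 K

899.6 K


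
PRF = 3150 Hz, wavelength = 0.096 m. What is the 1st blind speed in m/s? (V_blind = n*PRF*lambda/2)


V_blind = 1 * 3150 * 0.096 / 2 = 151.2 m/s

151.2 m/s


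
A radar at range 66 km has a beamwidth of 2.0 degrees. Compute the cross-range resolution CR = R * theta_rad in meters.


BW_rad = 0.034906585
CR = 66000 * 0.034906585 = 2303.8 m

2303.8 m


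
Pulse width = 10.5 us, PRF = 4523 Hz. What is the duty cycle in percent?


DC = 10.5e-6 * 4523 * 100 = 4.75%

4.75%


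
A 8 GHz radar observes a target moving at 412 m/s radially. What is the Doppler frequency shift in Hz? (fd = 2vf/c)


fd = 2 * 412 * 8000000000.0 / 3e8 = 21973.3 Hz

21973.3 Hz


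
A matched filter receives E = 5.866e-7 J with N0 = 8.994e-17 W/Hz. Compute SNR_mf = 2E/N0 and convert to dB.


SNR_lin = 2 * 5.866e-7 / 8.994e-17 = 1.304e10
SNR_dB = 10*log10(1.304e10) = 101.2 dB

101.2 dB


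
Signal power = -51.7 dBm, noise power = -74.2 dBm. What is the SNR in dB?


SNR = -51.7 - (-74.2) = 22.5 dB

22.5 dB


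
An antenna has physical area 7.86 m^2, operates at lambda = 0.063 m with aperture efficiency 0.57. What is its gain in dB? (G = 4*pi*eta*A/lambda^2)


G_linear = 4*pi*0.57*7.86/0.063^2 = 14184.9
G_dB = 10*log10(14184.9) = 41.5 dB

41.5 dB


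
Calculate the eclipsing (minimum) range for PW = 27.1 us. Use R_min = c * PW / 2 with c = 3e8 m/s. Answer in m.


R_min = 3e8 * 27.1e-6 / 2 = 4065.0 m

4065.0 m


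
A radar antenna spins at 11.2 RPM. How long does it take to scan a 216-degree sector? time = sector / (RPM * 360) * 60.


t = 216 / (11.2 * 360) * 60 = 3.21 s

3.21 s


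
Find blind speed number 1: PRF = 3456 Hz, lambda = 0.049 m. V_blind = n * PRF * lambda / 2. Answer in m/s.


V_blind = 1 * 3456 * 0.049 / 2 = 84.7 m/s

84.7 m/s


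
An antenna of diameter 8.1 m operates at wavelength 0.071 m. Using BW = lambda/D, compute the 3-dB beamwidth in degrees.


BW_rad = 0.071 / 8.1 = 0.008765
BW_deg = 0.5 degrees

0.5 degrees


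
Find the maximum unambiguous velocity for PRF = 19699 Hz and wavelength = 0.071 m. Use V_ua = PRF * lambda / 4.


V_ua = 19699 * 0.071 / 4 = 349.7 m/s

349.7 m/s


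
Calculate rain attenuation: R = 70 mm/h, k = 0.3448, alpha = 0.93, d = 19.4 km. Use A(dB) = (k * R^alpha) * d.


gamma = 0.3448 * 70^0.93 = 17.927034 dB/km
A = 17.927034 * 19.4 = 347.78 dB

347.78 dB


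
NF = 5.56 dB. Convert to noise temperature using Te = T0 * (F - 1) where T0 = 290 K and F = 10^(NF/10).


NF_lin = 10^(5.56/10) = 3.597493
Te = 290 * (3.597493 - 1) = 753.3 K

753.3 K


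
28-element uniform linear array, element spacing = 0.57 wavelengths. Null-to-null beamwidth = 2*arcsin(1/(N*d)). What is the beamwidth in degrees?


1/(N*d) = 1/(28*0.57) = 0.062657
BW = 2*arcsin(0.062657) = 7.2 degrees

7.2 degrees


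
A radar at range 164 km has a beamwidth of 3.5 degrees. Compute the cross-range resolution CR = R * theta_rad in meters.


BW_rad = 0.061086524
CR = 164000 * 0.061086524 = 10018.2 m

10018.2 m


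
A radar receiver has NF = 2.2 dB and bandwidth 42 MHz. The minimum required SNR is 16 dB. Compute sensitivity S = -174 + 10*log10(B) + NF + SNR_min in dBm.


10*log10(42000000.0) = 76.23
S = -174 + 76.23 + 2.2 + 16 = -79.6 dBm

-79.6 dBm


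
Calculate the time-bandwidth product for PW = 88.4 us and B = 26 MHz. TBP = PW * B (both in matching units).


TBP = 88.4 * 26 = 2298.4

2298.4


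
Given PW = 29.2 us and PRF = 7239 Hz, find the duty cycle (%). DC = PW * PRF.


DC = 29.2e-6 * 7239 * 100 = 21.14%

21.14%


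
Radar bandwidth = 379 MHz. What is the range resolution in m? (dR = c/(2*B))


dR = 3e8 / (2 * 379000000.0) = 0.4 m

0.4 m


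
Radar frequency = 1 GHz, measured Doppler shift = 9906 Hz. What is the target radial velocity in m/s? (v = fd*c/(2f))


v = 9906 * 3e8 / (2 * 1000000000.0) = 1485.9 m/s

1485.9 m/s


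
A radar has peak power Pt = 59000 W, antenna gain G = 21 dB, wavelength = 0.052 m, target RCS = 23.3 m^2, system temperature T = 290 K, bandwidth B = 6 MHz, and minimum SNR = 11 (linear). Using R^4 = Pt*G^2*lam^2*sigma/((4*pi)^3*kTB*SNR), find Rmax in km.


G_lin = 10^(21/10) = 125.892541
R^4 = 59000 * 125.892541^2 * 0.052^2 * 23.3 / ((4*pi)^3 * 1.38e-23 * 290 * 6000000.0 * 11)
R^4 = 1.12399e17 m^4
R_max = (1.12399e17)^(1/4) = 18310.1 m = 18.3 km

18.3 km


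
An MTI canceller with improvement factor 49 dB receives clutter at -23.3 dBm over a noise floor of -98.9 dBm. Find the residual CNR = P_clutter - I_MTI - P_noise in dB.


CNR = -23.3 - 49 - (-98.9) = 26.6 dB

26.6 dB


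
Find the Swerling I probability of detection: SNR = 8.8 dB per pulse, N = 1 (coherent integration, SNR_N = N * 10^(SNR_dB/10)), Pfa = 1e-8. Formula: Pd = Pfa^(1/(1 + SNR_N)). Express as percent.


SNR_lin = 10^(8.8/10) = 7.58578
SNR_N = 1 * 7.58578 = 7.58578
1/(1 + SNR_N) = 1/8.58578 = 0.1164717
Pd = (1e-8)^0.1164717 = 0.11701
Pd = 11.7%

11.7%


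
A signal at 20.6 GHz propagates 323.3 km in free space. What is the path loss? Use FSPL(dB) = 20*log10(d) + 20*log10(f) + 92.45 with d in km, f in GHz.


20*log10(323.3) = 50.19
20*log10(20.6) = 26.28
FSPL = 168.9 dB

168.9 dB


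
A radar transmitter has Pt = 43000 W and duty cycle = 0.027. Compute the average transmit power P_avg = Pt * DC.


P_avg = 43000 * 0.027 = 1161.0 W

1161.0 W


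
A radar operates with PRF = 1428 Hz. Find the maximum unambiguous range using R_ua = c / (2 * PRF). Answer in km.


R_ua = 3e8 / (2 * 1428) = 105042.0 m = 105.0 km

105.0 km


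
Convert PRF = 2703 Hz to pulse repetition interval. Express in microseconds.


PRI = 1/2703 = 0.0003699593 s = 370.0 us

370.0 us


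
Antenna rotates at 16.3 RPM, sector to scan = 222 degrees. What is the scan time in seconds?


t = 222 / (16.3 * 360) * 60 = 2.27 s

2.27 s


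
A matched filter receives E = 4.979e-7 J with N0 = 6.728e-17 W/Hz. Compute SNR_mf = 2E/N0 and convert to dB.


SNR_lin = 2 * 4.979e-7 / 6.728e-17 = 1.48e10
SNR_dB = 10*log10(1.48e10) = 101.7 dB

101.7 dB


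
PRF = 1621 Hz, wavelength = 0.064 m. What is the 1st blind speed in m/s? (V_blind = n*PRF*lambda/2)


V_blind = 1 * 1621 * 0.064 / 2 = 51.9 m/s

51.9 m/s


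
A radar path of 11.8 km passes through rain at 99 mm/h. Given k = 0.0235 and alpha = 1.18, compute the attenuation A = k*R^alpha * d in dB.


gamma = 0.0235 * 99^1.18 = 5.320071 dB/km
A = 5.320071 * 11.8 = 62.78 dB

62.78 dB


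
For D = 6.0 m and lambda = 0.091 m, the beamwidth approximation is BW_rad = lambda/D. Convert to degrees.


BW_rad = 0.091 / 6.0 = 0.015167
BW_deg = 0.87 degrees

0.87 degrees


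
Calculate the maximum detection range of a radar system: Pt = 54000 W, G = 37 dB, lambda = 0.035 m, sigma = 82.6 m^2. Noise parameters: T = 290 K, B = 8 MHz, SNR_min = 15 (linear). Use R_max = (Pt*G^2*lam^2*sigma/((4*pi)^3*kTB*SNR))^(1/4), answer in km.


G_lin = 10^(37/10) = 5011.872336
R^4 = 54000 * 5011.872336^2 * 0.035^2 * 82.6 / ((4*pi)^3 * 1.38e-23 * 290 * 8000000.0 * 15)
R^4 = 1.4402e20 m^4
R_max = (1.4402e20)^(1/4) = 109548.3 m = 109.5 km

109.5 km


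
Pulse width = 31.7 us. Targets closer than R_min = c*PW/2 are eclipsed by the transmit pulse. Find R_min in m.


R_min = 3e8 * 31.7e-6 / 2 = 4755.0 m

4755.0 m


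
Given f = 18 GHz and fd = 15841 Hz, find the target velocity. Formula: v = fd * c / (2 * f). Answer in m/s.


v = 15841 * 3e8 / (2 * 18000000000.0) = 132.0 m/s

132.0 m/s


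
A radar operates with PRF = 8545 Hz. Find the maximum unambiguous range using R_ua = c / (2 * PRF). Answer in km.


R_ua = 3e8 / (2 * 8545) = 17554.1 m = 17.6 km

17.6 km


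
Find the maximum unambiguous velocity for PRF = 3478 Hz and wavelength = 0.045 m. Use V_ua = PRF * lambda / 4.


V_ua = 3478 * 0.045 / 4 = 39.1 m/s

39.1 m/s


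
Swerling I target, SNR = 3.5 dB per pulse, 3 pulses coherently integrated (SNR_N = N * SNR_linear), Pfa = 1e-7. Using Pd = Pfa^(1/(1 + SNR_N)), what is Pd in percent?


SNR_lin = 10^(3.5/10) = 2.23872
SNR_N = 3 * 2.23872 = 6.71616
1/(1 + SNR_N) = 1/7.71616 = 0.1295981
Pd = (1e-7)^0.1295981 = 0.12383
Pd = 12.4%

12.4%


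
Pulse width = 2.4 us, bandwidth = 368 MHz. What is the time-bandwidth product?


TBP = 2.4 * 368 = 883.2

883.2


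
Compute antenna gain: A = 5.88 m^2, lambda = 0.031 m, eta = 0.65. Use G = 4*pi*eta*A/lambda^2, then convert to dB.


G_linear = 4*pi*0.65*5.88/0.031^2 = 49977.8
G_dB = 10*log10(49977.8) = 47.0 dB

47.0 dB


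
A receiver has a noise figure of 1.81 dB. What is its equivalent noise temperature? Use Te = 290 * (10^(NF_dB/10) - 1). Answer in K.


NF_lin = 10^(1.81/10) = 1.51705
Te = 290 * (1.51705 - 1) = 149.9 K

149.9 K


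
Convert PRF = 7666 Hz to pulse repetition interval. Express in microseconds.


PRI = 1/7666 = 0.0001304461 s = 130.4 us

130.4 us


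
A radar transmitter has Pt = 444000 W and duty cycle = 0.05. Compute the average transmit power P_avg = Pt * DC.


P_avg = 444000 * 0.05 = 22200.0 W

22200.0 W


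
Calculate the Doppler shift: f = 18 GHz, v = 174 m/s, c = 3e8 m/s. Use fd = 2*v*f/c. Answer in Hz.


fd = 2 * 174 * 18000000000.0 / 3e8 = 20880.0 Hz

20880.0 Hz


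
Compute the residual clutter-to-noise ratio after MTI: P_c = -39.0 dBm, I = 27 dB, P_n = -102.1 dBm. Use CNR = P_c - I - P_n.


CNR = -39.0 - 27 - (-102.1) = 36.1 dB

36.1 dB


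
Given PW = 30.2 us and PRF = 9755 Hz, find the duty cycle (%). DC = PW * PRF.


DC = 30.2e-6 * 9755 * 100 = 29.46%

29.46%


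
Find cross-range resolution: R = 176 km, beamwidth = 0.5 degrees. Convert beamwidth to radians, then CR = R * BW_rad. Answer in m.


BW_rad = 0.008726646
CR = 176000 * 0.008726646 = 1535.9 m

1535.9 m


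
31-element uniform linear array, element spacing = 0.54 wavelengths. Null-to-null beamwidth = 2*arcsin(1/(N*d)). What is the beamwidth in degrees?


1/(N*d) = 1/(31*0.54) = 0.059737
BW = 2*arcsin(0.059737) = 6.8 degrees

6.8 degrees


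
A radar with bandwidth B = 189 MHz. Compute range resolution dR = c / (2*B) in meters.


dR = 3e8 / (2 * 189000000.0) = 0.79 m

0.79 m


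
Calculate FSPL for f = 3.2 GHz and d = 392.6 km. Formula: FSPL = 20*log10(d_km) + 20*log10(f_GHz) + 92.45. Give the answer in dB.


20*log10(392.6) = 51.88
20*log10(3.2) = 10.1
FSPL = 154.4 dB

154.4 dB


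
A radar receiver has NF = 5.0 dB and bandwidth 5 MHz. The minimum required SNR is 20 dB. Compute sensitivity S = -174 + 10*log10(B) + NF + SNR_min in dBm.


10*log10(5000000.0) = 66.99
S = -174 + 66.99 + 5.0 + 20 = -82.0 dBm

-82.0 dBm


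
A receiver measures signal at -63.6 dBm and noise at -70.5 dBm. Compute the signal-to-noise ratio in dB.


SNR = -63.6 - (-70.5) = 6.9 dB

6.9 dB


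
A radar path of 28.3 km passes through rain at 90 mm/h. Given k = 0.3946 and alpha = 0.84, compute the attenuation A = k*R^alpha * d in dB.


gamma = 0.3946 * 90^0.84 = 17.287046 dB/km
A = 17.287046 * 28.3 = 489.22 dB

489.22 dB


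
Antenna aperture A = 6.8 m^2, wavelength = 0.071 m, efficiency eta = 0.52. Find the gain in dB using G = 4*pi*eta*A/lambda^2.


G_linear = 4*pi*0.52*6.8/0.071^2 = 8814.66
G_dB = 10*log10(8814.66) = 39.5 dB

39.5 dB


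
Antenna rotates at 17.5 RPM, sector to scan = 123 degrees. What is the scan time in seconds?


t = 123 / (17.5 * 360) * 60 = 1.17 s

1.17 s


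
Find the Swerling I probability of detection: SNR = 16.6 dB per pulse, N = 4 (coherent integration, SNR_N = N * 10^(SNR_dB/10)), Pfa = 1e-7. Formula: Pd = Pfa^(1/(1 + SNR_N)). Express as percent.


SNR_lin = 10^(16.6/10) = 45.70882
SNR_N = 4 * 45.70882 = 182.83528
1/(1 + SNR_N) = 1/183.83528 = 0.0054397
Pd = (1e-7)^0.0054397 = 0.91606
Pd = 91.6%

91.6%


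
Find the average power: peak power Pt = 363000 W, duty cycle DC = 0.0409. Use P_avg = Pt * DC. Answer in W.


P_avg = 363000 * 0.0409 = 14846.7 W

14846.7 W


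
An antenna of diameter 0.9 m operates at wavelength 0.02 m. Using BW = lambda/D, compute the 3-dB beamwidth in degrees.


BW_rad = 0.02 / 0.9 = 0.022222
BW_deg = 1.27 degrees

1.27 degrees


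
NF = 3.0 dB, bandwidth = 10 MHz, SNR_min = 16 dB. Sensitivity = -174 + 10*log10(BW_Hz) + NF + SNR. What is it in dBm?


10*log10(10000000.0) = 70.0
S = -174 + 70.0 + 3.0 + 16 = -85.0 dBm

-85.0 dBm


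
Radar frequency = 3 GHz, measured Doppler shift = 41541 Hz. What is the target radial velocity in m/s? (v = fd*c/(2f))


v = 41541 * 3e8 / (2 * 3000000000.0) = 2077.1 m/s

2077.1 m/s


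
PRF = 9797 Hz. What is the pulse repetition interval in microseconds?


PRI = 1/9797 = 0.0001020721 s = 102.1 us

102.1 us


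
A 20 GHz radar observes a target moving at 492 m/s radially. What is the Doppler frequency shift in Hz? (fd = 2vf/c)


fd = 2 * 492 * 20000000000.0 / 3e8 = 65600.0 Hz

65600.0 Hz


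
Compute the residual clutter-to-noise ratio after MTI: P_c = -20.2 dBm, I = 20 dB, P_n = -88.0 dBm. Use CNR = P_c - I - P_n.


CNR = -20.2 - 20 - (-88.0) = 47.8 dB

47.8 dB


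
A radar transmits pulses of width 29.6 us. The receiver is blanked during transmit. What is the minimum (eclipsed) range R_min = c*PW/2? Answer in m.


R_min = 3e8 * 29.6e-6 / 2 = 4440.0 m

4440.0 m


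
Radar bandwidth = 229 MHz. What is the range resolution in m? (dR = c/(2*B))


dR = 3e8 / (2 * 229000000.0) = 0.66 m

0.66 m


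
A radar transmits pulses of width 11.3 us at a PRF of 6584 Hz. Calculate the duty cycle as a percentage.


DC = 11.3e-6 * 6584 * 100 = 7.44%

7.44%


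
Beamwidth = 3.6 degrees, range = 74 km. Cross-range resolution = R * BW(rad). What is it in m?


BW_rad = 0.062831853
CR = 74000 * 0.062831853 = 4649.6 m

4649.6 m


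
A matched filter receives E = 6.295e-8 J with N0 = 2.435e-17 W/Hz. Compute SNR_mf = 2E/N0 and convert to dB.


SNR_lin = 2 * 6.295e-8 / 2.435e-17 = 5.17e9
SNR_dB = 10*log10(5.17e9) = 97.1 dB

97.1 dB


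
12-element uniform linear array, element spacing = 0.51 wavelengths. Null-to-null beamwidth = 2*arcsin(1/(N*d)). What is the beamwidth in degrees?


1/(N*d) = 1/(12*0.51) = 0.163399
BW = 2*arcsin(0.163399) = 18.8 degrees

18.8 degrees


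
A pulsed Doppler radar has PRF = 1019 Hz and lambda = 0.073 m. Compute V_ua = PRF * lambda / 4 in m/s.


V_ua = 1019 * 0.073 / 4 = 18.6 m/s

18.6 m/s


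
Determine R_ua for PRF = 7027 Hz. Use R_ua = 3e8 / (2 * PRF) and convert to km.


R_ua = 3e8 / (2 * 7027) = 21346.2 m = 21.3 km

21.3 km


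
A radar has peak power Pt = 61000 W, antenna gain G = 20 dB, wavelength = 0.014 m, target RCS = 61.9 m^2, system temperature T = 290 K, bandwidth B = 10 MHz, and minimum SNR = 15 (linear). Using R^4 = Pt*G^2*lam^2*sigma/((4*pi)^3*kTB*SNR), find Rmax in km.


G_lin = 10^(20/10) = 100.0
R^4 = 61000 * 100.0^2 * 0.014^2 * 61.9 / ((4*pi)^3 * 1.38e-23 * 290 * 10000000.0 * 15)
R^4 = 6.21267e15 m^4
R_max = (6.21267e15)^(1/4) = 8878.1 m = 8.9 km

8.9 km


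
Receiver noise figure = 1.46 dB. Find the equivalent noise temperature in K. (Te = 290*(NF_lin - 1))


NF_lin = 10^(1.46/10) = 1.399587
Te = 290 * (1.399587 - 1) = 115.9 K

115.9 K


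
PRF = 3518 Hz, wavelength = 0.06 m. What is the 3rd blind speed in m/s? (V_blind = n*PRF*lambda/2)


V_blind = 3 * 3518 * 0.06 / 2 = 316.6 m/s

316.6 m/s


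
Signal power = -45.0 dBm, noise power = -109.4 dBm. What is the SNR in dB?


SNR = -45.0 - (-109.4) = 64.4 dB

64.4 dB


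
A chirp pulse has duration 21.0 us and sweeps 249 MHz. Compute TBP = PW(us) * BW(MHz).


TBP = 21.0 * 249 = 5229.0

5229.0


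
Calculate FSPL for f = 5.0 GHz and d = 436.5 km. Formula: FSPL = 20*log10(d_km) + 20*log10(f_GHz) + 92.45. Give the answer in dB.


20*log10(436.5) = 52.8
20*log10(5.0) = 13.98
FSPL = 159.2 dB

159.2 dB


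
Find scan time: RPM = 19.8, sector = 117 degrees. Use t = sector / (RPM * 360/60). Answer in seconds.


t = 117 / (19.8 * 360) * 60 = 0.98 s

0.98 s


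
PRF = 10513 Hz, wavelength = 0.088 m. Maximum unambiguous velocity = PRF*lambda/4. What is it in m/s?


V_ua = 10513 * 0.088 / 4 = 231.3 m/s

231.3 m/s


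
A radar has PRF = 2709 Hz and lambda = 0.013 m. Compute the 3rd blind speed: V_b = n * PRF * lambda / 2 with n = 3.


V_blind = 3 * 2709 * 0.013 / 2 = 52.8 m/s

52.8 m/s


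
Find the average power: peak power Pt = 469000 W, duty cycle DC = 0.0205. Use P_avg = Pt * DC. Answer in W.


P_avg = 469000 * 0.0205 = 9614.5 W

9614.5 W


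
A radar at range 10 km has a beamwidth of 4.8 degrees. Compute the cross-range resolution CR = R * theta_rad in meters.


BW_rad = 0.083775804
CR = 10000 * 0.083775804 = 837.8 m

837.8 m


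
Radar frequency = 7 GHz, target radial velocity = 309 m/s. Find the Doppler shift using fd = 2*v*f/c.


fd = 2 * 309 * 7000000000.0 / 3e8 = 14420.0 Hz

14420.0 Hz


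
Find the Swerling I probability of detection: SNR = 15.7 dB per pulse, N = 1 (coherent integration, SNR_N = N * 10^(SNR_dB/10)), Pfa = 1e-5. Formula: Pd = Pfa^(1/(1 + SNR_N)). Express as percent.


SNR_lin = 10^(15.7/10) = 37.15352
SNR_N = 1 * 37.15352 = 37.15352
1/(1 + SNR_N) = 1/38.15352 = 0.0262099
Pd = (1e-5)^0.0262099 = 0.73952
Pd = 74.0%

74.0%


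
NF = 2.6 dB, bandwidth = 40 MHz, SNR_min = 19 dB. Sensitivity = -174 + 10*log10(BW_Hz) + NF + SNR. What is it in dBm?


10*log10(40000000.0) = 76.02
S = -174 + 76.02 + 2.6 + 19 = -76.4 dBm

-76.4 dBm


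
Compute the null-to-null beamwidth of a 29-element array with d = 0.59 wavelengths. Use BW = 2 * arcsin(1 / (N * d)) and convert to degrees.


1/(N*d) = 1/(29*0.59) = 0.058445
BW = 2*arcsin(0.058445) = 6.7 degrees

6.7 degrees


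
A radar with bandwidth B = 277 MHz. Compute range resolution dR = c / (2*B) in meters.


dR = 3e8 / (2 * 277000000.0) = 0.54 m

0.54 m


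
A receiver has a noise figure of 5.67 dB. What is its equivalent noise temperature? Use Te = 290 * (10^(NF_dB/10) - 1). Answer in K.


NF_lin = 10^(5.67/10) = 3.689776
Te = 290 * (3.689776 - 1) = 780.0 K

780.0 K


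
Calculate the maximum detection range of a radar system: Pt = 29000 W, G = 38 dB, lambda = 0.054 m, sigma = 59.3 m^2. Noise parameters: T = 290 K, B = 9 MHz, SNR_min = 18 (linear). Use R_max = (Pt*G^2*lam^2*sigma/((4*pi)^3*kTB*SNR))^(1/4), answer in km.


G_lin = 10^(38/10) = 6309.573445
R^4 = 29000 * 6309.573445^2 * 0.054^2 * 59.3 / ((4*pi)^3 * 1.38e-23 * 290 * 9000000.0 * 18)
R^4 = 1.55174e20 m^4
R_max = (1.55174e20)^(1/4) = 111610.4 m = 111.6 km

111.6 km


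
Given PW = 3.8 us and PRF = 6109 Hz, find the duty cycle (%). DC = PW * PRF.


DC = 3.8e-6 * 6109 * 100 = 2.32%

2.32%


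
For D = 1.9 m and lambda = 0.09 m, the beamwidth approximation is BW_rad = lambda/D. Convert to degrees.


BW_rad = 0.09 / 1.9 = 0.047368
BW_deg = 2.71 degrees

2.71 degrees


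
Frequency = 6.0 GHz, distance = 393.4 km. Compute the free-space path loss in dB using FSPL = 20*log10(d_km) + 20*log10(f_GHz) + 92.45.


20*log10(393.4) = 51.9
20*log10(6.0) = 15.56
FSPL = 159.9 dB

159.9 dB


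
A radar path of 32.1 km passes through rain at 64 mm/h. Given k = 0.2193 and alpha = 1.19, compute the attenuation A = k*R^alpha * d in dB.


gamma = 0.2193 * 64^1.19 = 30.930917 dB/km
A = 30.930917 * 32.1 = 992.88 dB

992.88 dB


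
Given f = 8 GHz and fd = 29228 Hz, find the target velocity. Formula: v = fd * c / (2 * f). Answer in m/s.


v = 29228 * 3e8 / (2 * 8000000000.0) = 548.0 m/s

548.0 m/s


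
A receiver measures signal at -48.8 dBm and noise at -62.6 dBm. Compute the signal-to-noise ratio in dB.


SNR = -48.8 - (-62.6) = 13.8 dB

13.8 dB


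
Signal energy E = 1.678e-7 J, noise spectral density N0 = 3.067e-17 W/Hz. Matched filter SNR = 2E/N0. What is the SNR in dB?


SNR_lin = 2 * 1.678e-7 / 3.067e-17 = 1.094e10
SNR_dB = 10*log10(1.094e10) = 100.4 dB

100.4 dB


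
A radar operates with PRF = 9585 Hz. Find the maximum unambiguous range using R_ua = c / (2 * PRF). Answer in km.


R_ua = 3e8 / (2 * 9585) = 15649.5 m = 15.6 km

15.6 km


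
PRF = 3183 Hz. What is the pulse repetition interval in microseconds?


PRI = 1/3183 = 0.000314169 s = 314.2 us

314.2 us


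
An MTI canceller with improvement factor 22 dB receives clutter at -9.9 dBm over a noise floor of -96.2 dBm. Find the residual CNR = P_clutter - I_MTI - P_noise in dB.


CNR = -9.9 - 22 - (-96.2) = 64.3 dB

64.3 dB


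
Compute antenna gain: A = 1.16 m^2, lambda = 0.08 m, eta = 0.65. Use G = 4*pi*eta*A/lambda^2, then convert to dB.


G_linear = 4*pi*0.65*1.16/0.08^2 = 1480.48
G_dB = 10*log10(1480.48) = 31.7 dB

31.7 dB


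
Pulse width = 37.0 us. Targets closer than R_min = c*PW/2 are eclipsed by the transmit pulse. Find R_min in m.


R_min = 3e8 * 37.0e-6 / 2 = 5550.0 m

5550.0 m


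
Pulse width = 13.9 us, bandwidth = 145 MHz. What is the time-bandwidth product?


TBP = 13.9 * 145 = 2015.5

2015.5


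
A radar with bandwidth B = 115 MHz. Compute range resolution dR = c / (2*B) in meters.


dR = 3e8 / (2 * 115000000.0) = 1.3 m

1.3 m


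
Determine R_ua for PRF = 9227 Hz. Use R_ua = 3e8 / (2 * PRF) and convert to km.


R_ua = 3e8 / (2 * 9227) = 16256.6 m = 16.3 km

16.3 km


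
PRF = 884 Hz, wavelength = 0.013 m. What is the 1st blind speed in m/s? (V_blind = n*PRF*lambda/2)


V_blind = 1 * 884 * 0.013 / 2 = 5.7 m/s

5.7 m/s


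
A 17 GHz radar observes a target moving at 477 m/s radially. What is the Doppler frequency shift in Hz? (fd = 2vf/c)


fd = 2 * 477 * 17000000000.0 / 3e8 = 54060.0 Hz

54060.0 Hz


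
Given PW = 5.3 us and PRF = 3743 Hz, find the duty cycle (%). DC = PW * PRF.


DC = 5.3e-6 * 3743 * 100 = 1.98%

1.98%


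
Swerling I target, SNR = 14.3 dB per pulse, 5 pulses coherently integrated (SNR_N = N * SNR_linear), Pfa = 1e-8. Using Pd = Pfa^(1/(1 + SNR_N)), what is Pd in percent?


SNR_lin = 10^(14.3/10) = 26.91535
SNR_N = 5 * 26.91535 = 134.57675
1/(1 + SNR_N) = 1/135.57675 = 0.0073759
Pd = (1e-8)^0.0073759 = 0.87296
Pd = 87.3%

87.3%


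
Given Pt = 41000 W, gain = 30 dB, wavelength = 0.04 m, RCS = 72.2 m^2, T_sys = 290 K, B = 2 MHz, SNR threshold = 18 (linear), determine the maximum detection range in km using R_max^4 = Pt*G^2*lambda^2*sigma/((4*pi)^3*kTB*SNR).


G_lin = 10^(30/10) = 1000.0
R^4 = 41000 * 1000.0^2 * 0.04^2 * 72.2 / ((4*pi)^3 * 1.38e-23 * 290 * 2000000.0 * 18)
R^4 = 1.65665e19 m^4
R_max = (1.65665e19)^(1/4) = 63798.1 m = 63.8 km

63.8 km


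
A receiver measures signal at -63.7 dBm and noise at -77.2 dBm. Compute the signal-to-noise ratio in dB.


SNR = -63.7 - (-77.2) = 13.5 dB

13.5 dB


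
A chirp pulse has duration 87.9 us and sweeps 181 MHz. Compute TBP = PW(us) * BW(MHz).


TBP = 87.9 * 181 = 15909.9

15909.9


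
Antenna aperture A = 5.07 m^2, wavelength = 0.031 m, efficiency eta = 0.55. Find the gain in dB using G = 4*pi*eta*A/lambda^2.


G_linear = 4*pi*0.55*5.07/0.031^2 = 36463.4
G_dB = 10*log10(36463.4) = 45.6 dB

45.6 dB


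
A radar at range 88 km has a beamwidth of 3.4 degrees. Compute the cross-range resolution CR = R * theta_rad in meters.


BW_rad = 0.059341195
CR = 88000 * 0.059341195 = 5222.0 m

5222.0 m


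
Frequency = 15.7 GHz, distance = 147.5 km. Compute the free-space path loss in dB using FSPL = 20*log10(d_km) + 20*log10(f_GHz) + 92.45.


20*log10(147.5) = 43.38
20*log10(15.7) = 23.92
FSPL = 159.7 dB

159.7 dB


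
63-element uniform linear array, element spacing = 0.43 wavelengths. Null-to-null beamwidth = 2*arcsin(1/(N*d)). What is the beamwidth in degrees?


1/(N*d) = 1/(63*0.43) = 0.036914
BW = 2*arcsin(0.036914) = 4.2 degrees

4.2 degrees


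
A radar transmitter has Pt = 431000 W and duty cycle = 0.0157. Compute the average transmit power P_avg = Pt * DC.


P_avg = 431000 * 0.0157 = 6766.7 W

6766.7 W


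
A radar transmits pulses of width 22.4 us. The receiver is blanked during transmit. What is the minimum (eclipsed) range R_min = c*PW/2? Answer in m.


R_min = 3e8 * 22.4e-6 / 2 = 3360.0 m

3360.0 m


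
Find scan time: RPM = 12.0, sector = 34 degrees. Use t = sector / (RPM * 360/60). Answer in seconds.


t = 34 / (12.0 * 360) * 60 = 0.47 s

0.47 s


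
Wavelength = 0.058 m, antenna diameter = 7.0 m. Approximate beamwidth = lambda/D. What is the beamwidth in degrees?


BW_rad = 0.058 / 7.0 = 0.008286
BW_deg = 0.47 degrees

0.47 degrees


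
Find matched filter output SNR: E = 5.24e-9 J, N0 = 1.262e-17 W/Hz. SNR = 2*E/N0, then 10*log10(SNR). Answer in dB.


SNR_lin = 2 * 5.24e-9 / 1.262e-17 = 8.304e8
SNR_dB = 10*log10(8.304e8) = 89.2 dB

89.2 dB


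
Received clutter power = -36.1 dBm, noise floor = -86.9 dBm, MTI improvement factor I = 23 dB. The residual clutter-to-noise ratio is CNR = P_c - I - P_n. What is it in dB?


CNR = -36.1 - 23 - (-86.9) = 27.8 dB

27.8 dB


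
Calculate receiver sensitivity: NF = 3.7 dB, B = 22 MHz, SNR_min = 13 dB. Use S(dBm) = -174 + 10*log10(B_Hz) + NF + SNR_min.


10*log10(22000000.0) = 73.42
S = -174 + 73.42 + 3.7 + 13 = -83.9 dBm

-83.9 dBm


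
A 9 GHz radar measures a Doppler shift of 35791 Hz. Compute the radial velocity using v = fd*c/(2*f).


v = 35791 * 3e8 / (2 * 9000000000.0) = 596.5 m/s

596.5 m/s


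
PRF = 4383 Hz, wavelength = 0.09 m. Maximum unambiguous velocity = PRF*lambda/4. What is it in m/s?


V_ua = 4383 * 0.09 / 4 = 98.6 m/s

98.6 m/s


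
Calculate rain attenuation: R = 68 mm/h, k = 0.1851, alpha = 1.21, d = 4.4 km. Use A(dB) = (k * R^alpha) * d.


gamma = 0.1851 * 68^1.21 = 30.531083 dB/km
A = 30.531083 * 4.4 = 134.34 dB

134.34 dB


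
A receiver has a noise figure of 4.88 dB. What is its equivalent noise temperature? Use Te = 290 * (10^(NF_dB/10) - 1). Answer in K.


NF_lin = 10^(4.88/10) = 3.076097
Te = 290 * (3.076097 - 1) = 602.1 K

602.1 K


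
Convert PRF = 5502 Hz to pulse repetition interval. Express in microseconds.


PRI = 1/5502 = 0.0001817521 s = 181.8 us

181.8 us


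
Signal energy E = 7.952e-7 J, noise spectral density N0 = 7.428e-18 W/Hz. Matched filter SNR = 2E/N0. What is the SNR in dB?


SNR_lin = 2 * 7.952e-7 / 7.428e-18 = 2.141e11
SNR_dB = 10*log10(2.141e11) = 113.3 dB

113.3 dB


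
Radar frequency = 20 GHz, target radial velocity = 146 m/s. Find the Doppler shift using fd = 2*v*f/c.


fd = 2 * 146 * 20000000000.0 / 3e8 = 19466.7 Hz

19466.7 Hz


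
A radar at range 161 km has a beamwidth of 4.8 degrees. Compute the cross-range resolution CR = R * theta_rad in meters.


BW_rad = 0.083775804
CR = 161000 * 0.083775804 = 13487.9 m

13487.9 m


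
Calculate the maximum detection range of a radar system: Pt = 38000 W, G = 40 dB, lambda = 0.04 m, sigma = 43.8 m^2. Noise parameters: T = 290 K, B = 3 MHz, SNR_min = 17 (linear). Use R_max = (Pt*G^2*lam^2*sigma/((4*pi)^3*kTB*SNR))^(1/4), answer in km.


G_lin = 10^(40/10) = 10000.0
R^4 = 38000 * 10000.0^2 * 0.04^2 * 43.8 / ((4*pi)^3 * 1.38e-23 * 290 * 3000000.0 * 17)
R^4 = 6.57508e20 m^4
R_max = (6.57508e20)^(1/4) = 160130.9 m = 160.1 km

160.1 km


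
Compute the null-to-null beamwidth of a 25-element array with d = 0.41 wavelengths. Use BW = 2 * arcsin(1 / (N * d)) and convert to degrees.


1/(N*d) = 1/(25*0.41) = 0.097561
BW = 2*arcsin(0.097561) = 11.2 degrees

11.2 degrees


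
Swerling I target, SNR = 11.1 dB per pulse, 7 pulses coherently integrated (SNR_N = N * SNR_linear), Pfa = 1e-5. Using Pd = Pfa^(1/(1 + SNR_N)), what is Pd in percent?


SNR_lin = 10^(11.1/10) = 12.8825
SNR_N = 7 * 12.8825 = 90.1775
1/(1 + SNR_N) = 1/91.1775 = 0.0109676
Pd = (1e-5)^0.0109676 = 0.88138
Pd = 88.1%

88.1%


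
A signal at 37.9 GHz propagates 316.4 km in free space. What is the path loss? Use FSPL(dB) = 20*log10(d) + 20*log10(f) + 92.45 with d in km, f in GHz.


20*log10(316.4) = 50.0
20*log10(37.9) = 31.57
FSPL = 174.0 dB

174.0 dB


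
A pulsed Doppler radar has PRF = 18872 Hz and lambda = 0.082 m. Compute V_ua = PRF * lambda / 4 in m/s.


V_ua = 18872 * 0.082 / 4 = 386.9 m/s

386.9 m/s


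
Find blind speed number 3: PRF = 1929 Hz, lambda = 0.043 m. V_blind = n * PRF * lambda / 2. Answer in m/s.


V_blind = 3 * 1929 * 0.043 / 2 = 124.4 m/s

124.4 m/s
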